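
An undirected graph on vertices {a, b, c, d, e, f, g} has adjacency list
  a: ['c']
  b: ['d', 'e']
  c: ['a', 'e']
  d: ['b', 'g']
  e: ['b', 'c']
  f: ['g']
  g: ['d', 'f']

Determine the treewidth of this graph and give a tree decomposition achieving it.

Each bag holds 2 vertices, so the decomposition has width 1, which upper-bounds the treewidth. G has an edge, so its treewidth is at least 1. Therefore the treewidth is 1.

Treewidth 1.
Bags: B1 = {f, g}  B2 = {d, g}  B3 = {b, d}  B4 = {b, e}  B5 = {c, e}  B6 = {a, c}
Tree: B1–B2, B2–B3, B3–B4, B4–B5, B5–B6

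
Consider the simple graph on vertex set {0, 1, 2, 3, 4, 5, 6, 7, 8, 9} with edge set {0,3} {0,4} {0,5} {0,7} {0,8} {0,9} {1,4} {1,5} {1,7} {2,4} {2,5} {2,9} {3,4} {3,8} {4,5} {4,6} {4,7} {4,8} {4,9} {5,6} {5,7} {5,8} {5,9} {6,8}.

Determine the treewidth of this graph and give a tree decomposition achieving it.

The largest bag has 4 vertices, giving width 3; this decomposition certifies tw(G) ≤ 3. For the lower bound, the 4 vertices {0, 3, 4, 8} are pairwise adjacent, and any tree decomposition puts a clique entirely inside one bag — forcing width ≥ 3. Hence tw(G) = 3 exactly.

Treewidth 3.
One optimal decomposition is:
Bags: B1 = {0, 4, 5, 8}  B2 = {0, 4, 5, 7}  B3 = {4, 5, 6, 8}  B4 = {1, 4, 5, 7}  B5 = {0, 4, 5, 9}  B6 = {2, 4, 5, 9}  B7 = {0, 3, 4, 8}
Tree: B1–B2, B1–B3, B2–B4, B1–B5, B5–B6, B1–B7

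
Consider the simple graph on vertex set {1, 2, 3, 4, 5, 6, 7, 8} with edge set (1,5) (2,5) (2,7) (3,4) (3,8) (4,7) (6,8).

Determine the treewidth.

A width-1 tree decomposition is:
Bags: B1 = {6, 8}  B2 = {3, 8}  B3 = {3, 4}  B4 = {4, 7}  B5 = {2, 7}  B6 = {2, 5}  B7 = {1, 5}
Tree: B1–B2, B2–B3, B3–B4, B4–B5, B5–B6, B6–B7
Each bag holds 2 vertices, so the decomposition has width 1, which upper-bounds the treewidth. Since G has at least one edge (e.g. 6–8), it is not an edgeless graph, so tw(G) ≥ 1. The upper and lower bounds meet at 1, so that is the treewidth.

1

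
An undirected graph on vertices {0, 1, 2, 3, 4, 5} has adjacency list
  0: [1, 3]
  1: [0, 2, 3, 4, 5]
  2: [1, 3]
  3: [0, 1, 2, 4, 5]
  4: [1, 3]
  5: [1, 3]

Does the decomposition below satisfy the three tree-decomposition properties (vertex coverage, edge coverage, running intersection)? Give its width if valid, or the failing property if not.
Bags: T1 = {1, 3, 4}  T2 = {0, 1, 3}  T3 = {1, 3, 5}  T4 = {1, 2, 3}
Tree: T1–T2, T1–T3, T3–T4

Yes; width 2.

Vertex coverage: the bags together contain {0, 1, 2, 3, 4, 5}, the full vertex set. Edge coverage: each edge of G has both endpoints in at least one bag. Running intersection: for every vertex, the bags containing it form a connected subtree. All three properties hold, so this is a valid tree decomposition of width max|bag| − 1 = 2, and hence tw(G) ≤ 2.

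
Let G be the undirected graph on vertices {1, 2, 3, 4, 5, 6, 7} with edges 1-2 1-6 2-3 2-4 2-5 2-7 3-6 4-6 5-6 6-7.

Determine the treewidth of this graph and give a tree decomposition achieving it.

The largest bag has 3 vertices, giving width 2; this decomposition certifies tw(G) ≤ 2. The edges 6–1–2–3–6 form a cycle, so G is not a tree and its treewidth is at least 2. Hence tw(G) = 2 exactly.

Treewidth 2.
Bags: B1 = {1, 2, 6}  B2 = {2, 3, 6}  B3 = {2, 4, 6}  B4 = {2, 5, 6}  B5 = {2, 6, 7}
Tree: B1–B2, B2–B3, B3–B4, B4–B5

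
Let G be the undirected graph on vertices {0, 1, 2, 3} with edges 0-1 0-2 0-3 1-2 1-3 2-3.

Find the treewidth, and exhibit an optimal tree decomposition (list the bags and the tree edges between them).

A single bag containing all 4 vertices is trivially a valid decomposition of width 3. For the lower bound, the 4 vertices {0, 1, 2, 3} are pairwise adjacent, and any tree decomposition puts a clique entirely inside one bag — forcing width ≥ 3. The upper and lower bounds meet at 3, so that is the treewidth.

Treewidth 3.
Bags: B1 = {0, 1, 2, 3}
Tree: (single bag)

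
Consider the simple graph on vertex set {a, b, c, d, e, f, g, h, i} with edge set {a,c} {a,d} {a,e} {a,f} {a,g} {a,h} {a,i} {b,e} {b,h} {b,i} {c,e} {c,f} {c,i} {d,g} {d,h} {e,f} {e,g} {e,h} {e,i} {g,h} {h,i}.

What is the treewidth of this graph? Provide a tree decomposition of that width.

Treewidth 3.
Bags: B1 = {a, e, g, h}  B2 = {a, d, g, h}  B3 = {a, e, h, i}  B4 = {a, c, e, i}  B5 = {b, e, h, i}  B6 = {a, c, e, f}
Tree: B1–B2, B1–B3, B3–B4, B3–B5, B4–B6

The largest bag has 4 vertices, giving width 3; this decomposition certifies tw(G) ≤ 3. On the other hand G contains the 4-clique {a, d, g, h}. A clique must lie in a single bag of any decomposition, so no decomposition can have width below 3. The upper and lower bounds meet at 3, so that is the treewidth.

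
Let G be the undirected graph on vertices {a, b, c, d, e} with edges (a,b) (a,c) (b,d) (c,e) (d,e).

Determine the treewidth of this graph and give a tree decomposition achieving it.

Each bag holds 3 vertices, so the decomposition has width 2, which upper-bounds the treewidth. Since a–b–d–e–c–a is a cycle in G, G is not acyclic. Forests are exactly the graphs of treewidth ≤ 1, so tw(G) ≥ 2. Combining the bounds, tw(G) = 2.

Treewidth 2.
One such decomposition:
Bags: B1 = {a, b, d}  B2 = {a, d, e}  B3 = {a, c, e}
Tree: B1–B2, B2–B3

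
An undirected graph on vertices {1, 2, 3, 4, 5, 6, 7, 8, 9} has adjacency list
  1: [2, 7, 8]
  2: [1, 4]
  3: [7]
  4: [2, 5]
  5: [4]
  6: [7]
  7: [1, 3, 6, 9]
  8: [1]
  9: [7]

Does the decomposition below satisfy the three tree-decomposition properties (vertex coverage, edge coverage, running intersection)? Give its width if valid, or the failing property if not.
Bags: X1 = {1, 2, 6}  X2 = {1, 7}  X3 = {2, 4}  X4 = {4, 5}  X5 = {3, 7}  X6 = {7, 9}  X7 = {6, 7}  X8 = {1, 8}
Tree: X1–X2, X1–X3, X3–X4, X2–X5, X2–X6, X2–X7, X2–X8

No — bags containing vertex 6 are not connected in the tree.

A tree decomposition must satisfy three properties: every vertex lies in some bag; for every edge, both endpoints lie together in some bag; and for every vertex, the bags containing it form a connected subtree. Here bags containing vertex 6 are not connected in the tree, so the decomposition is invalid.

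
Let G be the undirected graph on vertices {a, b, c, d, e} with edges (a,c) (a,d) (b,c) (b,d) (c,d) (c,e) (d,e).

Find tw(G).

2

A width-2 tree decomposition is:
Bags: B1 = {c, d, e}  B2 = {b, c, d}  B3 = {a, c, d}
Tree: B1–B2, B2–B3
The largest bag has 3 vertices, giving width 2; this decomposition certifies tw(G) ≤ 2. Conversely, {c, d, e} is a clique of size 3, and the vertices of any clique must share a bag in every tree decomposition; so some bag has ≥ 3 vertices and tw(G) ≥ 2. The upper and lower bounds meet at 2, so that is the treewidth.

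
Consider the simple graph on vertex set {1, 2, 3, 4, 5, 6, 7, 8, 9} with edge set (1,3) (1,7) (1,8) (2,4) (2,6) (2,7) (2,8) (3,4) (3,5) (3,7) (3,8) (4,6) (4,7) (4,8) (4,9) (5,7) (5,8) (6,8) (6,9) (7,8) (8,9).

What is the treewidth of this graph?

3

A width-3 tree decomposition is:
Bags: B1 = {4, 6, 8, 9}  B2 = {2, 4, 6, 8}  B3 = {2, 4, 7, 8}  B4 = {3, 4, 7, 8}  B5 = {1, 3, 7, 8}  B6 = {3, 5, 7, 8}
Tree: B1–B2, B2–B3, B3–B4, B4–B5, B4–B6
Every bag has size at most 4, so the width is 4 − 1 = 3 and tw(G) ≤ 3. For the lower bound, the 4 vertices {1, 3, 7, 8} are pairwise adjacent, and any tree decomposition puts a clique entirely inside one bag — forcing width ≥ 3. Hence tw(G) = 3 exactly.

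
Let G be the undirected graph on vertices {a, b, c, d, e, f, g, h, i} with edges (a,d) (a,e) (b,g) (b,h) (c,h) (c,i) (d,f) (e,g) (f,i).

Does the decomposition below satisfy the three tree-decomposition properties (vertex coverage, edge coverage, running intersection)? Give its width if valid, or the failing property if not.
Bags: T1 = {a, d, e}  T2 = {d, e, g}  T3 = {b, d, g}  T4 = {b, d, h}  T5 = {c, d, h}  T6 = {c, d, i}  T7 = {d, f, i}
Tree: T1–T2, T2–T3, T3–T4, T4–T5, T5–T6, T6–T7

Every vertex of G appears in some bag (union = {a, b, c, d, e, f, g, h, i}); every edge is covered by a bag; and for each vertex v the set of bags containing v is connected in the bag tree. The decomposition is therefore valid. The largest bag has 3 vertices, so the width is 2.

Yes; width 2.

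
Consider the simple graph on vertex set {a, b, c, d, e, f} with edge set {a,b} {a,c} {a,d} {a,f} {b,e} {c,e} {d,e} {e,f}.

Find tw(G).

A width-2 tree decomposition is:
Bags: B1 = {a, c, e}  B2 = {a, b, e}  B3 = {a, d, e}  B4 = {a, e, f}
Tree: B1–B2, B2–B3, B3–B4
The largest bag has 3 vertices, giving width 2; this decomposition certifies tw(G) ≤ 2. The edges e–c–a–b–e form a cycle, so G is not a tree and its treewidth is at least 2. Therefore the treewidth is 2.

2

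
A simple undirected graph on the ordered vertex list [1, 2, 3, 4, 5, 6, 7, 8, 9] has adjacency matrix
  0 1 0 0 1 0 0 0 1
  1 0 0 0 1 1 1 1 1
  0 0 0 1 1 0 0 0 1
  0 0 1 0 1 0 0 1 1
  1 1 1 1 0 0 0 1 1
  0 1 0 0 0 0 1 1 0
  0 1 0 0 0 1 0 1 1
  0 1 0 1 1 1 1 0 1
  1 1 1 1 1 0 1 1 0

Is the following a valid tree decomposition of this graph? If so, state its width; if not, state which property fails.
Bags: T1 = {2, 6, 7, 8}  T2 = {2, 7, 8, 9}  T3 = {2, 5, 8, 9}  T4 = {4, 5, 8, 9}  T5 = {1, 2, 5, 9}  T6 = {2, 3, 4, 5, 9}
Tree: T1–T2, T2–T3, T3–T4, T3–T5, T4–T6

A tree decomposition must satisfy three properties: every vertex lies in some bag; for every edge, both endpoints lie together in some bag; and for every vertex, the bags containing it form a connected subtree. Here bags containing vertex 2 are not connected in the tree, so the decomposition is invalid.

No — bags containing vertex 2 are not connected in the tree.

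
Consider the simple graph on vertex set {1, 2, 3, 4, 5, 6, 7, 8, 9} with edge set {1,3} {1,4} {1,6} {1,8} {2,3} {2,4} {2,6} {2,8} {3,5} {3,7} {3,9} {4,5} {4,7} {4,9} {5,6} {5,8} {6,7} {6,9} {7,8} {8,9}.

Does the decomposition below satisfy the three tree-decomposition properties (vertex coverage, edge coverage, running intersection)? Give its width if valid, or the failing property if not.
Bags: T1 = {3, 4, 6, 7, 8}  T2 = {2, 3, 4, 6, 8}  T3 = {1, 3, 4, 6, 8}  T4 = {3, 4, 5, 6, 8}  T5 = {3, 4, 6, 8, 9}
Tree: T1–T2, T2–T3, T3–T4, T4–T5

Yes; width 4.

Vertex coverage: the bags together contain {1, 2, 3, 4, 5, 6, 7, 8, 9}, the full vertex set. Edge coverage: each edge of G has both endpoints in at least one bag. Running intersection: for every vertex, the bags containing it form a connected subtree. All three properties hold, so this is a valid tree decomposition of width max|bag| − 1 = 4, and hence tw(G) ≤ 4.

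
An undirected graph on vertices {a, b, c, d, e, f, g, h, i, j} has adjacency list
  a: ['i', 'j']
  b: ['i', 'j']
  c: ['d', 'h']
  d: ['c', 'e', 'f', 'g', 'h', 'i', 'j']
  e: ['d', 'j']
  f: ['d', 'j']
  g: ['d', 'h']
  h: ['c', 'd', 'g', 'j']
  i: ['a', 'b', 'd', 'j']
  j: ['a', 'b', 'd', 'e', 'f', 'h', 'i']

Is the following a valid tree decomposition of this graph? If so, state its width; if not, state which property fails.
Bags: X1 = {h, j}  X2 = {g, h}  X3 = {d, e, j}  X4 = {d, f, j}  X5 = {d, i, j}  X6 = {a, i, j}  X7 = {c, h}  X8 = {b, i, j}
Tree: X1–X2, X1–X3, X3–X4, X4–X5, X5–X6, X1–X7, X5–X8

A tree decomposition must satisfy three properties: every vertex lies in some bag; for every edge, both endpoints lie together in some bag; and for every vertex, the bags containing it form a connected subtree. Here edge (d,h) lies in no bag, so the decomposition is invalid.

No — edge (d,h) lies in no bag.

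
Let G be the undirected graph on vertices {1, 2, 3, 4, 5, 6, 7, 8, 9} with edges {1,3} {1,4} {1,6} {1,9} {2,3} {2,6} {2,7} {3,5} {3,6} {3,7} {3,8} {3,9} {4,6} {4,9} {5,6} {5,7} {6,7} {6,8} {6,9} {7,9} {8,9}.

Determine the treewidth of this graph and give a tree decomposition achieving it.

Treewidth 3.
One such decomposition:
Bags: B1 = {1, 4, 6, 9}  B2 = {1, 3, 6, 9}  B3 = {3, 6, 8, 9}  B4 = {3, 6, 7, 9}  B5 = {3, 5, 6, 7}  B6 = {2, 3, 6, 7}
Tree: B1–B2, B2–B3, B3–B4, B4–B5, B5–B6

Every bag has size at most 4, so the width is 4 − 1 = 3 and tw(G) ≤ 3. For the lower bound, the 4 vertices {3, 6, 8, 9} are pairwise adjacent, and any tree decomposition puts a clique entirely inside one bag — forcing width ≥ 3. Combining the bounds, tw(G) = 3.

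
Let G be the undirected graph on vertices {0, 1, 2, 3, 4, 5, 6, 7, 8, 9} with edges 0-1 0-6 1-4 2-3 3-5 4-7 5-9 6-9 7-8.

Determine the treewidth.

1

A width-1 tree decomposition is:
Bags: B1 = {7, 8}  B2 = {4, 7}  B3 = {1, 4}  B4 = {0, 1}  B5 = {0, 6}  B6 = {6, 9}  B7 = {5, 9}  B8 = {3, 5}  B9 = {2, 3}
Tree: B1–B2, B2–B3, B3–B4, B4–B5, B5–B6, B6–B7, B7–B8, B8–B9
Every bag has size at most 2, so the width is 2 − 1 = 1 and tw(G) ≤ 1. G has an edge, so its treewidth is at least 1. Hence tw(G) = 1 exactly.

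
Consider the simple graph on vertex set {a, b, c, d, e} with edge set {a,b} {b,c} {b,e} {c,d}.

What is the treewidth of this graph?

A width-1 tree decomposition is:
Bags: B1 = {b, e}  B2 = {b, c}  B3 = {c, d}  B4 = {a, b}
Tree: B1–B2, B2–B3, B1–B4
Each bag holds 2 vertices, so the decomposition has width 1, which upper-bounds the treewidth. G has an edge, so its treewidth is at least 1. Hence tw(G) = 1 exactly.

1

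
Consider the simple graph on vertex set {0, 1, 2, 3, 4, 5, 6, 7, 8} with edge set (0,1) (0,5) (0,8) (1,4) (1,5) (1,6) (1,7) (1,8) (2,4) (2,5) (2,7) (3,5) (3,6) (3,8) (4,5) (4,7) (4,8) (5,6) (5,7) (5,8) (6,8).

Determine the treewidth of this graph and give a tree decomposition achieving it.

Treewidth 3.
One optimal decomposition is:
Bags: B1 = {1, 5, 6, 8}  B2 = {1, 4, 5, 8}  B3 = {0, 1, 5, 8}  B4 = {1, 4, 5, 7}  B5 = {2, 4, 5, 7}  B6 = {3, 5, 6, 8}
Tree: B1–B2, B1–B3, B2–B4, B4–B5, B1–B6

Each bag holds 4 vertices, so the decomposition has width 3, which upper-bounds the treewidth. For the lower bound, the 4 vertices {0, 1, 5, 8} are pairwise adjacent, and any tree decomposition puts a clique entirely inside one bag — forcing width ≥ 3. Combining the bounds, tw(G) = 3.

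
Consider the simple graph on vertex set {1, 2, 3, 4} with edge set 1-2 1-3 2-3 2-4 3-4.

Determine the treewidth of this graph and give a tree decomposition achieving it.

Each bag holds 3 vertices, so the decomposition has width 2, which upper-bounds the treewidth. On the other hand G contains the 3-clique {1, 2, 3}. A clique must lie in a single bag of any decomposition, so no decomposition can have width below 2. Hence tw(G) = 2 exactly.

Treewidth 2.
One optimal decomposition is:
Bags: B1 = {2, 3, 4}  B2 = {1, 2, 3}
Tree: B1–B2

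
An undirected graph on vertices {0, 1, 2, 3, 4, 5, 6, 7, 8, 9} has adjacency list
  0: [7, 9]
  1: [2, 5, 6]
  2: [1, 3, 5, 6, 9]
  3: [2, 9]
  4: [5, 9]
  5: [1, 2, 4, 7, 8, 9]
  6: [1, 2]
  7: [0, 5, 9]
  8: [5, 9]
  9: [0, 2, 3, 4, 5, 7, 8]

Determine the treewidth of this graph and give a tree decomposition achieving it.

Treewidth 2.
One optimal decomposition is:
Bags: B1 = {4, 5, 9}  B2 = {2, 5, 9}  B3 = {1, 2, 5}  B4 = {2, 3, 9}  B5 = {5, 7, 9}  B6 = {5, 8, 9}  B7 = {1, 2, 6}  B8 = {0, 7, 9}
Tree: B1–B2, B2–B3, B2–B4, B2–B5, B1–B6, B3–B7, B5–B8

Each bag holds 3 vertices, so the decomposition has width 2, which upper-bounds the treewidth. For the lower bound, the 3 vertices {1, 2, 5} are pairwise adjacent, and any tree decomposition puts a clique entirely inside one bag — forcing width ≥ 2. Combining the bounds, tw(G) = 2.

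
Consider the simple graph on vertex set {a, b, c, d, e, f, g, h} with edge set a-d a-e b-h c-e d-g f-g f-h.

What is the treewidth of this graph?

1

A width-1 tree decomposition is:
Bags: B1 = {b, h}  B2 = {f, h}  B3 = {f, g}  B4 = {d, g}  B5 = {a, d}  B6 = {a, e}  B7 = {c, e}
Tree: B1–B2, B2–B3, B3–B4, B4–B5, B5–B6, B6–B7
Every bag has size at most 2, so the width is 2 − 1 = 1 and tw(G) ≤ 1. Any graph with an edge has treewidth ≥ 1, and G has the edge b–h. Combining the bounds, tw(G) = 1.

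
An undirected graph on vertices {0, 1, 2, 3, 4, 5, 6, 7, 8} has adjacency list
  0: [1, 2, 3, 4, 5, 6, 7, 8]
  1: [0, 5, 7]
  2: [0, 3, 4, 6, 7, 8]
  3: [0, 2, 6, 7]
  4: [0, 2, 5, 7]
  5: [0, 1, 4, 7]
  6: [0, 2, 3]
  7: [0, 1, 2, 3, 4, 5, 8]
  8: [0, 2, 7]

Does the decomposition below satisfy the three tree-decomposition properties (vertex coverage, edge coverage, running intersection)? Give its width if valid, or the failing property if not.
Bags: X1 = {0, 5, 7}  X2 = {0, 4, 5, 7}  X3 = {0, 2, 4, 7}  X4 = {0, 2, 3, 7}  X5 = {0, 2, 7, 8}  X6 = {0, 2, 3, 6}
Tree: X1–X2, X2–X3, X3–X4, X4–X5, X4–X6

A tree decomposition must satisfy three properties: every vertex lies in some bag; for every edge, both endpoints lie together in some bag; and for every vertex, the bags containing it form a connected subtree. Here vertex 1 appears in no bag, so the decomposition is invalid.

No — vertex 1 appears in no bag.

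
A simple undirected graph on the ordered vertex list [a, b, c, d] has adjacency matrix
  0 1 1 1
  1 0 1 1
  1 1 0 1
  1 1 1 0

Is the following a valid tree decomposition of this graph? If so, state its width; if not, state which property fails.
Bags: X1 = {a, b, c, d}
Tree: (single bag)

Yes; width 3.

Checking the three conditions: (i) the bags cover all of {a, b, c, d}; (ii) for each edge, some bag contains both endpoints; (iii) the bags containing any fixed vertex form a subtree. All hold, so the decomposition is valid with width 4 − 1 = 3.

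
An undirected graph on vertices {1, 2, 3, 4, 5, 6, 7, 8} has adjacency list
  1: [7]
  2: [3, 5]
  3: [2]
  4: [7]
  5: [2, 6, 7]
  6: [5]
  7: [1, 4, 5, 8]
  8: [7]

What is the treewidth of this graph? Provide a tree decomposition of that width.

The largest bag has 2 vertices, giving width 1; this decomposition certifies tw(G) ≤ 1. G has an edge, so its treewidth is at least 1. Hence tw(G) = 1 exactly.

Treewidth 1.
One such decomposition:
Bags: B1 = {5, 6}  B2 = {5, 7}  B3 = {2, 5}  B4 = {4, 7}  B5 = {1, 7}  B6 = {2, 3}  B7 = {7, 8}
Tree: B1–B2, B1–B3, B2–B4, B4–B5, B3–B6, B2–B7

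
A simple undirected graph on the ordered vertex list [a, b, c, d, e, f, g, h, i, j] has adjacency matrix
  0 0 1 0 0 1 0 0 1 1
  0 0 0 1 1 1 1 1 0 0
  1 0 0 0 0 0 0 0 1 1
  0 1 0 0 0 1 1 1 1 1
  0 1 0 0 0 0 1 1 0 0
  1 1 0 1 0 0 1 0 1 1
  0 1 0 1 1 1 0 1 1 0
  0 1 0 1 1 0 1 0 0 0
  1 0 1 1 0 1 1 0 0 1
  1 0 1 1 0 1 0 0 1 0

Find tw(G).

A width-3 tree decomposition is:
Bags: B1 = {d, f, i, j}  B2 = {a, f, i, j}  B3 = {d, f, g, i}  B4 = {b, d, f, g}  B5 = {a, c, i, j}  B6 = {b, d, g, h}  B7 = {b, e, g, h}
Tree: B1–B2, B1–B3, B3–B4, B2–B5, B4–B6, B6–B7
Each bag holds 4 vertices, so the decomposition has width 3, which upper-bounds the treewidth. On the other hand G contains the 4-clique {b, d, g, h}. A clique must lie in a single bag of any decomposition, so no decomposition can have width below 3. Therefore the treewidth is 3.

3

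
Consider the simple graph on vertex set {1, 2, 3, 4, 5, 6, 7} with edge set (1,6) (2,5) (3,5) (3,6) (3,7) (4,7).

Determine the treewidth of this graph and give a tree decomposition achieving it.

The largest bag has 2 vertices, giving width 1; this decomposition certifies tw(G) ≤ 1. G has an edge, so its treewidth is at least 1. Therefore the treewidth is 1.

Treewidth 1.
One such decomposition:
Bags: B1 = {3, 7}  B2 = {3, 6}  B3 = {4, 7}  B4 = {3, 5}  B5 = {1, 6}  B6 = {2, 5}
Tree: B1–B2, B1–B3, B1–B4, B2–B5, B4–B6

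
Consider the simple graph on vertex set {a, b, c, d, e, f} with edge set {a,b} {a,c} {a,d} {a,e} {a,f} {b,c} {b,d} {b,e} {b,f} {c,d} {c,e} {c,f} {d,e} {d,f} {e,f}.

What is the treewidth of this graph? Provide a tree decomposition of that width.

A single bag containing all 6 vertices is trivially a valid decomposition of width 5. On the other hand G contains the 6-clique {a, b, c, d, e, f}. A clique must lie in a single bag of any decomposition, so no decomposition can have width below 5. Hence tw(G) = 5 exactly.

Treewidth 5.
One optimal decomposition is:
Bags: B1 = {a, b, c, d, e, f}
Tree: (single bag)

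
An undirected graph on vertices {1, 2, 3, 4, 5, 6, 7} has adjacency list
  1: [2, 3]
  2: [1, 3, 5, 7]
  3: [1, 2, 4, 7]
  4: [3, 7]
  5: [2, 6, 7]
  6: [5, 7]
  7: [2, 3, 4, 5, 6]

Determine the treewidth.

A width-2 tree decomposition is:
Bags: B1 = {2, 3, 7}  B2 = {2, 5, 7}  B3 = {3, 4, 7}  B4 = {1, 2, 3}  B5 = {5, 6, 7}
Tree: B1–B2, B1–B3, B1–B4, B2–B5
Every bag has size at most 3, so the width is 3 − 1 = 2 and tw(G) ≤ 2. On the other hand G contains the 3-clique {1, 2, 3}. A clique must lie in a single bag of any decomposition, so no decomposition can have width below 2. The upper and lower bounds meet at 2, so that is the treewidth.

2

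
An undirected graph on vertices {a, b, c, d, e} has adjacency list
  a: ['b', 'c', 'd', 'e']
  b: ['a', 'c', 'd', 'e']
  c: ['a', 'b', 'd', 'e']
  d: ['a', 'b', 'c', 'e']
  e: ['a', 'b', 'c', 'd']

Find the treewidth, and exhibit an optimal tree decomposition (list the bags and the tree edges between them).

Treewidth 4.
Bags: B1 = {a, b, c, d, e}
Tree: (single bag)

A single bag containing all 5 vertices is trivially a valid decomposition of width 4. Conversely, {a, b, c, d, e} is a clique of size 5, and the vertices of any clique must share a bag in every tree decomposition; so some bag has ≥ 5 vertices and tw(G) ≥ 4. Combining the bounds, tw(G) = 4.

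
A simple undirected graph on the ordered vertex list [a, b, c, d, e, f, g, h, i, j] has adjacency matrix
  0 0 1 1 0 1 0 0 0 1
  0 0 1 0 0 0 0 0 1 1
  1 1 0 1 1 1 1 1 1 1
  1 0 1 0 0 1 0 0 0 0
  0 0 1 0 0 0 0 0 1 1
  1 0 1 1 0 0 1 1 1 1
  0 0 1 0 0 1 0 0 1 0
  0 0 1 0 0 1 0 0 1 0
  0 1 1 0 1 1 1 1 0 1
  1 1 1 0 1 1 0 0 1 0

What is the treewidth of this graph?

A width-3 tree decomposition is:
Bags: B1 = {c, f, g, i}  B2 = {c, f, i, j}  B3 = {b, c, i, j}  B4 = {c, f, h, i}  B5 = {a, c, f, j}  B6 = {a, c, d, f}  B7 = {c, e, i, j}
Tree: B1–B2, B2–B3, B1–B4, B2–B5, B5–B6, B2–B7
Every bag has size at most 4, so the width is 4 − 1 = 3 and tw(G) ≤ 3. Conversely, {c, e, i, j} is a clique of size 4, and the vertices of any clique must share a bag in every tree decomposition; so some bag has ≥ 4 vertices and tw(G) ≥ 3. The upper and lower bounds meet at 3, so that is the treewidth.

3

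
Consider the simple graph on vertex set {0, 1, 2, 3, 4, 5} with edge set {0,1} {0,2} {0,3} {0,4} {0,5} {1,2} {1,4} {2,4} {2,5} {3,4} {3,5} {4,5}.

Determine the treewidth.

A width-3 tree decomposition is:
Bags: B1 = {0, 3, 4, 5}  B2 = {0, 2, 4, 5}  B3 = {0, 1, 2, 4}
Tree: B1–B2, B2–B3
Every bag has size at most 4, so the width is 4 − 1 = 3 and tw(G) ≤ 3. For the lower bound, the 4 vertices {0, 1, 2, 4} are pairwise adjacent, and any tree decomposition puts a clique entirely inside one bag — forcing width ≥ 3. Combining the bounds, tw(G) = 3.

3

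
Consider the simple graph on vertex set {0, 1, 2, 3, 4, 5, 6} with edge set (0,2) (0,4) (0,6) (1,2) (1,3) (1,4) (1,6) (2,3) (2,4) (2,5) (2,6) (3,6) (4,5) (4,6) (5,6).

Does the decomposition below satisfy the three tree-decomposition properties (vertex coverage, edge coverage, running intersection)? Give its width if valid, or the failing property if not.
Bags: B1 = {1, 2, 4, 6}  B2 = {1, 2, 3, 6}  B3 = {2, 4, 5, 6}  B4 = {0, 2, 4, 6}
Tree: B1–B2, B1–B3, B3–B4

Yes; width 3.

Checking the three conditions: (i) the bags cover all of {0, 1, 2, 3, 4, 5, 6}; (ii) for each edge, some bag contains both endpoints; (iii) the bags containing any fixed vertex form a subtree. All hold, so the decomposition is valid with width 4 − 1 = 3.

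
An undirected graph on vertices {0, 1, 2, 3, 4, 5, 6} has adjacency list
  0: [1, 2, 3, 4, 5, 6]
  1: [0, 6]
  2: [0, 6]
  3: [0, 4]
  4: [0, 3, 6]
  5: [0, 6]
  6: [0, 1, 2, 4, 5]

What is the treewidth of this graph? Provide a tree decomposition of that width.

Treewidth 2.
One such decomposition:
Bags: B1 = {0, 2, 6}  B2 = {0, 4, 6}  B3 = {0, 5, 6}  B4 = {0, 1, 6}  B5 = {0, 3, 4}
Tree: B1–B2, B2–B3, B1–B4, B2–B5

Each bag holds 3 vertices, so the decomposition has width 2, which upper-bounds the treewidth. Conversely, {0, 3, 4} is a clique of size 3, and the vertices of any clique must share a bag in every tree decomposition; so some bag has ≥ 3 vertices and tw(G) ≥ 2. Hence tw(G) = 2 exactly.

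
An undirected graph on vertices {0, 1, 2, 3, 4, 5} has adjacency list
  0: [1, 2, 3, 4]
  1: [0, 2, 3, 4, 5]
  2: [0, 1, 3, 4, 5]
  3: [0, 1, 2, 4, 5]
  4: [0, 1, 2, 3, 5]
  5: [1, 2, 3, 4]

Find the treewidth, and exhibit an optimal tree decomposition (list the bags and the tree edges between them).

Treewidth 4.
One such decomposition:
Bags: B1 = {1, 2, 3, 4, 5}  B2 = {0, 1, 2, 3, 4}
Tree: B1–B2

The largest bag has 5 vertices, giving width 4; this decomposition certifies tw(G) ≤ 4. Conversely, {0, 1, 2, 3, 4} is a clique of size 5, and the vertices of any clique must share a bag in every tree decomposition; so some bag has ≥ 5 vertices and tw(G) ≥ 4. The upper and lower bounds meet at 4, so that is the treewidth.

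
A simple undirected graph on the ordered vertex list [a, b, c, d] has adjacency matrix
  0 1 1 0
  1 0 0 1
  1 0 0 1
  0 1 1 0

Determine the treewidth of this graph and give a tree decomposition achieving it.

The largest bag has 3 vertices, giving width 2; this decomposition certifies tw(G) ≤ 2. For the lower bound, G contains the cycle c–d–b–a–c, so G is not a forest; only forests have treewidth ≤ 1, hence tw(G) ≥ 2. The upper and lower bounds meet at 2, so that is the treewidth.

Treewidth 2.
One optimal decomposition is:
Bags: B1 = {b, c, d}  B2 = {a, b, c}
Tree: B1–B2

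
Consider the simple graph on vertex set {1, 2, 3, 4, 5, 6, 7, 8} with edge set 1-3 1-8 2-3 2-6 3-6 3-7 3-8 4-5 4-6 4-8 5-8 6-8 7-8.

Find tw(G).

2

A width-2 tree decomposition is:
Bags: B1 = {4, 6, 8}  B2 = {3, 6, 8}  B3 = {2, 3, 6}  B4 = {4, 5, 8}  B5 = {1, 3, 8}  B6 = {3, 7, 8}
Tree: B1–B2, B2–B3, B1–B4, B2–B5, B5–B6
Every bag has size at most 3, so the width is 3 − 1 = 2 and tw(G) ≤ 2. Conversely, {1, 3, 8} is a clique of size 3, and the vertices of any clique must share a bag in every tree decomposition; so some bag has ≥ 3 vertices and tw(G) ≥ 2. Combining the bounds, tw(G) = 2.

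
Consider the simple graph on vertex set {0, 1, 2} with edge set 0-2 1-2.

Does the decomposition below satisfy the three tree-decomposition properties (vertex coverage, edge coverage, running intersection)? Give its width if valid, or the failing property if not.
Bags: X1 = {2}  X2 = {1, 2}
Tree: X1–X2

A tree decomposition must satisfy three properties: every vertex lies in some bag; for every edge, both endpoints lie together in some bag; and for every vertex, the bags containing it form a connected subtree. Here vertex 0 appears in no bag, so the decomposition is invalid.

No — vertex 0 appears in no bag.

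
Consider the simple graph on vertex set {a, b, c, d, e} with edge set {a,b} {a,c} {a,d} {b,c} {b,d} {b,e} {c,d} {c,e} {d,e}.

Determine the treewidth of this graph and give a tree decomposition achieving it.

Each bag holds 4 vertices, so the decomposition has width 3, which upper-bounds the treewidth. Conversely, {b, c, d, e} is a clique of size 4, and the vertices of any clique must share a bag in every tree decomposition; so some bag has ≥ 4 vertices and tw(G) ≥ 3. Hence tw(G) = 3 exactly.

Treewidth 3.
One such decomposition:
Bags: B1 = {a, b, c, d}  B2 = {b, c, d, e}
Tree: B1–B2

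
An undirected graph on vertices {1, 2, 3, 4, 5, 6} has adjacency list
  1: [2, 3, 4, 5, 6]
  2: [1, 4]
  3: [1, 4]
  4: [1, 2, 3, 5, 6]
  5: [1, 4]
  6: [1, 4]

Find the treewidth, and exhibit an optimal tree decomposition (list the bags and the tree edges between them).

Treewidth 2.
Bags: B1 = {1, 4, 5}  B2 = {1, 2, 4}  B3 = {1, 4, 6}  B4 = {1, 3, 4}
Tree: B1–B2, B2–B3, B3–B4

Every bag has size at most 3, so the width is 3 − 1 = 2 and tw(G) ≤ 2. For the lower bound, the 3 vertices {1, 2, 4} are pairwise adjacent, and any tree decomposition puts a clique entirely inside one bag — forcing width ≥ 2. Therefore the treewidth is 2.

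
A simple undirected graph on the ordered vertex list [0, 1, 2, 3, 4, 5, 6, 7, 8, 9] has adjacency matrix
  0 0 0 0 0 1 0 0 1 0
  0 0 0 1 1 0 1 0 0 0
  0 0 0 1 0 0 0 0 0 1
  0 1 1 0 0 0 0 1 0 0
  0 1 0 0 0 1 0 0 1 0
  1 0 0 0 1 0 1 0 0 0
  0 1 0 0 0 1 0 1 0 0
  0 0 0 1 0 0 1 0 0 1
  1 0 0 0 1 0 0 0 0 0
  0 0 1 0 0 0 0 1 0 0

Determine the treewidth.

A width-2 tree decomposition is:
Bags: B1 = {0, 5, 8}  B2 = {4, 5, 8}  B3 = {4, 5, 6}  B4 = {1, 4, 6}  B5 = {1, 6, 7}  B6 = {1, 3, 7}  B7 = {3, 7, 9}  B8 = {2, 3, 9}
Tree: B1–B2, B2–B3, B3–B4, B4–B5, B5–B6, B6–B7, B7–B8
Every bag has size at most 3, so the width is 3 − 1 = 2 and tw(G) ≤ 2. Since 0–8–4–5–0 is a cycle in G, G is not acyclic. Forests are exactly the graphs of treewidth ≤ 1, so tw(G) ≥ 2. Combining the bounds, tw(G) = 2.

2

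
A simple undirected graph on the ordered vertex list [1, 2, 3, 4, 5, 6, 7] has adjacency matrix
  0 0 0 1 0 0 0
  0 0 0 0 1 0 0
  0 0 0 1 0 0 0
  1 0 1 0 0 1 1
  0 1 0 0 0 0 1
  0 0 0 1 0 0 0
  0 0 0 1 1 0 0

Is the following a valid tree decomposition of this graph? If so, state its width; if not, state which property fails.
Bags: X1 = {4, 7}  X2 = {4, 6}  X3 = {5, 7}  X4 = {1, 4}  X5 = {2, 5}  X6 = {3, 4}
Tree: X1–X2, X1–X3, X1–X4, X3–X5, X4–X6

Yes; width 1.

Every vertex of G appears in some bag (union = {1, 2, 3, 4, 5, 6, 7}); every edge is covered by a bag; and for each vertex v the set of bags containing v is connected in the bag tree. The decomposition is therefore valid. The largest bag has 2 vertices, so the width is 1.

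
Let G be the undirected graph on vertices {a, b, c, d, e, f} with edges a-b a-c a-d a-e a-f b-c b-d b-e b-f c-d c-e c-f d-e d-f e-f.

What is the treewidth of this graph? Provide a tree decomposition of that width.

Treewidth 5.
One such decomposition:
Bags: B1 = {a, b, c, d, e, f}
Tree: (single bag)

A single bag containing all 6 vertices is trivially a valid decomposition of width 5. Conversely, {a, b, c, d, e, f} is a clique of size 6, and the vertices of any clique must share a bag in every tree decomposition; so some bag has ≥ 6 vertices and tw(G) ≥ 5. The upper and lower bounds meet at 5, so that is the treewidth.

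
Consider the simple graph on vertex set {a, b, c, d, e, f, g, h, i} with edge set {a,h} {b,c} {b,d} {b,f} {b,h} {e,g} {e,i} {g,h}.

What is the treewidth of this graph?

1

A width-1 tree decomposition is:
Bags: B1 = {b, h}  B2 = {g, h}  B3 = {e, g}  B4 = {a, h}  B5 = {b, d}  B6 = {b, c}  B7 = {b, f}  B8 = {e, i}
Tree: B1–B2, B2–B3, B2–B4, B1–B5, B1–B6, B1–B7, B3–B8
Each bag holds 2 vertices, so the decomposition has width 1, which upper-bounds the treewidth. Any graph with an edge has treewidth ≥ 1, and G has the edge h–b. Therefore the treewidth is 1.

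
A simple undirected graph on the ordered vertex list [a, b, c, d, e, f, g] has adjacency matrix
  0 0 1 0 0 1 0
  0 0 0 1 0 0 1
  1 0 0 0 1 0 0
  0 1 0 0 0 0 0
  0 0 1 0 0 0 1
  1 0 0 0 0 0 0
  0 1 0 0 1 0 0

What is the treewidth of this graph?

A width-1 tree decomposition is:
Bags: B1 = {b, d}  B2 = {b, g}  B3 = {e, g}  B4 = {c, e}  B5 = {a, c}  B6 = {a, f}
Tree: B1–B2, B2–B3, B3–B4, B4–B5, B5–B6
Each bag holds 2 vertices, so the decomposition has width 1, which upper-bounds the treewidth. Since G has at least one edge (e.g. d–b), it is not an edgeless graph, so tw(G) ≥ 1. Therefore the treewidth is 1.

1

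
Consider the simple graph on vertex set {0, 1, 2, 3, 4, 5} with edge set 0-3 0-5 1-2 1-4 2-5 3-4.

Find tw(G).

2

A width-2 tree decomposition is:
Bags: B1 = {0, 2, 5}  B2 = {0, 2, 3}  B3 = {2, 3, 4}  B4 = {1, 2, 4}
Tree: B1–B2, B2–B3, B3–B4
The largest bag has 3 vertices, giving width 2; this decomposition certifies tw(G) ≤ 2. For the lower bound, G contains the cycle 2–5–0–3–4–1–2, so G is not a forest; only forests have treewidth ≤ 1, hence tw(G) ≥ 2. Therefore the treewidth is 2.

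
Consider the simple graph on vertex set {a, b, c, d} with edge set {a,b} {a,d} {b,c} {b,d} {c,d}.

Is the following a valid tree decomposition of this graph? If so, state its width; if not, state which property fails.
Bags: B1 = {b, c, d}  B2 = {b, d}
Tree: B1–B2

No — vertex a appears in no bag.

A tree decomposition must satisfy three properties: every vertex lies in some bag; for every edge, both endpoints lie together in some bag; and for every vertex, the bags containing it form a connected subtree. Here vertex a appears in no bag, so the decomposition is invalid.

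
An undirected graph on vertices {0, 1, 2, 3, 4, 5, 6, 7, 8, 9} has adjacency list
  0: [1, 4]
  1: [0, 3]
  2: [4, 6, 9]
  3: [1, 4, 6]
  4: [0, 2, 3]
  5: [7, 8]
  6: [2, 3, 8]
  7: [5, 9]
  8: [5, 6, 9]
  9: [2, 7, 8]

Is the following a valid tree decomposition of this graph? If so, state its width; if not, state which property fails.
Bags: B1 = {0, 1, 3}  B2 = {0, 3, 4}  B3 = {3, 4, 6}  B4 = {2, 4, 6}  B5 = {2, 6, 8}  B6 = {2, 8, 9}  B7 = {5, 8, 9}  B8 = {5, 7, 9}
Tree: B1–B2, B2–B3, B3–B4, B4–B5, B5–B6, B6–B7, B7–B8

Yes; width 2.

Vertex coverage: the bags together contain {0, 1, 2, 3, 4, 5, 6, 7, 8, 9}, the full vertex set. Edge coverage: each edge of G has both endpoints in at least one bag. Running intersection: for every vertex, the bags containing it form a connected subtree. All three properties hold, so this is a valid tree decomposition of width max|bag| − 1 = 2, and hence tw(G) ≤ 2.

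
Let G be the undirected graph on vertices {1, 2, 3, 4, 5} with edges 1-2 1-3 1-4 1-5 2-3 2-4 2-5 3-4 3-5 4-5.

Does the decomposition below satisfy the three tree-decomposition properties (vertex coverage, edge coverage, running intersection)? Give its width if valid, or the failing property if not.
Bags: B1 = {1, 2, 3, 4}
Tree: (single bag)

No — vertex 5 appears in no bag.

A tree decomposition must satisfy three properties: every vertex lies in some bag; for every edge, both endpoints lie together in some bag; and for every vertex, the bags containing it form a connected subtree. Here vertex 5 appears in no bag, so the decomposition is invalid.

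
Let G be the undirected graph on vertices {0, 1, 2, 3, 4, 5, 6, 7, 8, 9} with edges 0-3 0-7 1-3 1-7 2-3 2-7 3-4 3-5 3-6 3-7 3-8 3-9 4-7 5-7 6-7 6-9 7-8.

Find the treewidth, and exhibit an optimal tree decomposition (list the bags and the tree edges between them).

Each bag holds 3 vertices, so the decomposition has width 2, which upper-bounds the treewidth. For the lower bound, the 3 vertices {3, 6, 9} are pairwise adjacent, and any tree decomposition puts a clique entirely inside one bag — forcing width ≥ 2. Therefore the treewidth is 2.

Treewidth 2.
One such decomposition:
Bags: B1 = {3, 6, 7}  B2 = {3, 6, 9}  B3 = {1, 3, 7}  B4 = {3, 4, 7}  B5 = {2, 3, 7}  B6 = {3, 5, 7}  B7 = {3, 7, 8}  B8 = {0, 3, 7}
Tree: B1–B2, B1–B3, B1–B4, B1–B5, B3–B6, B4–B7, B5–B8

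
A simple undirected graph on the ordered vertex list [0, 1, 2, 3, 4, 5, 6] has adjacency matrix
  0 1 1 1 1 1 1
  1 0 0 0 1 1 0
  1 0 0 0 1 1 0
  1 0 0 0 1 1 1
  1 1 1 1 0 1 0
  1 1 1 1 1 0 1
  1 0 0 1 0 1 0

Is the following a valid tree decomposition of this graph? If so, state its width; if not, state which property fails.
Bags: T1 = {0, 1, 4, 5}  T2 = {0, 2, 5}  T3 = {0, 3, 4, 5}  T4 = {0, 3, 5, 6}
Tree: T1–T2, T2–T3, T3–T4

No — edge (4,2) lies in no bag.

A tree decomposition must satisfy three properties: every vertex lies in some bag; for every edge, both endpoints lie together in some bag; and for every vertex, the bags containing it form a connected subtree. Here edge (4,2) lies in no bag, so the decomposition is invalid.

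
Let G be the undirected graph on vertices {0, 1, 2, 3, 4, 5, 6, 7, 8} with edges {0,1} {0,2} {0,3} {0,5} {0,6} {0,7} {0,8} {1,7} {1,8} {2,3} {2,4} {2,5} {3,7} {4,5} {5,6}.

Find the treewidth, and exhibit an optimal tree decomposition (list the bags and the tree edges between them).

Each bag holds 3 vertices, so the decomposition has width 2, which upper-bounds the treewidth. Conversely, {0, 1, 8} is a clique of size 3, and the vertices of any clique must share a bag in every tree decomposition; so some bag has ≥ 3 vertices and tw(G) ≥ 2. Combining the bounds, tw(G) = 2.

Treewidth 2.
One such decomposition:
Bags: B1 = {0, 2, 5}  B2 = {0, 5, 6}  B3 = {0, 2, 3}  B4 = {0, 3, 7}  B5 = {2, 4, 5}  B6 = {0, 1, 7}  B7 = {0, 1, 8}
Tree: B1–B2, B1–B3, B3–B4, B1–B5, B4–B6, B6–B7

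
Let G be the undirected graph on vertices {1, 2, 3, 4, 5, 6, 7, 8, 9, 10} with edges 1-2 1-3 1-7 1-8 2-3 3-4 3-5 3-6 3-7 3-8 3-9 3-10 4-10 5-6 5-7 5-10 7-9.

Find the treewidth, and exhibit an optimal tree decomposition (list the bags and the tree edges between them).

Each bag holds 3 vertices, so the decomposition has width 2, which upper-bounds the treewidth. On the other hand G contains the 3-clique {1, 3, 8}. A clique must lie in a single bag of any decomposition, so no decomposition can have width below 2. The upper and lower bounds meet at 2, so that is the treewidth.

Treewidth 2.
One such decomposition:
Bags: B1 = {1, 2, 3}  B2 = {1, 3, 7}  B3 = {3, 5, 7}  B4 = {3, 7, 9}  B5 = {3, 5, 6}  B6 = {3, 5, 10}  B7 = {1, 3, 8}  B8 = {3, 4, 10}
Tree: B1–B2, B2–B3, B3–B4, B3–B5, B5–B6, B1–B7, B6–B8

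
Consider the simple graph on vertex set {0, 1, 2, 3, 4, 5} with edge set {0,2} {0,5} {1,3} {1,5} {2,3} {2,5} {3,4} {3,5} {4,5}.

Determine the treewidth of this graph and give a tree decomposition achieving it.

Every bag has size at most 3, so the width is 3 − 1 = 2 and tw(G) ≤ 2. On the other hand G contains the 3-clique {0, 2, 5}. A clique must lie in a single bag of any decomposition, so no decomposition can have width below 2. Therefore the treewidth is 2.

Treewidth 2.
One optimal decomposition is:
Bags: B1 = {3, 4, 5}  B2 = {1, 3, 5}  B3 = {2, 3, 5}  B4 = {0, 2, 5}
Tree: B1–B2, B2–B3, B3–B4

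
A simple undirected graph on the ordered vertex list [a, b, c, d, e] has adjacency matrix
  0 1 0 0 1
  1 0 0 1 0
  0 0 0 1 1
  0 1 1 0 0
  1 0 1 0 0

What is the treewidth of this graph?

2

A width-2 tree decomposition is:
Bags: B1 = {a, b, d}  B2 = {a, d, e}  B3 = {c, d, e}
Tree: B1–B2, B2–B3
Each bag holds 3 vertices, so the decomposition has width 2, which upper-bounds the treewidth. Since d–b–a–e–c–d is a cycle in G, G is not acyclic. Forests are exactly the graphs of treewidth ≤ 1, so tw(G) ≥ 2. The upper and lower bounds meet at 2, so that is the treewidth.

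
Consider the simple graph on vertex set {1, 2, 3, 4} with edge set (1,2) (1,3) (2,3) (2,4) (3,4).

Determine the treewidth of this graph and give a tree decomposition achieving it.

Treewidth 2.
One such decomposition:
Bags: B1 = {2, 3, 4}  B2 = {1, 2, 3}
Tree: B1–B2

Each bag holds 3 vertices, so the decomposition has width 2, which upper-bounds the treewidth. On the other hand G contains the 3-clique {1, 2, 3}. A clique must lie in a single bag of any decomposition, so no decomposition can have width below 2. Therefore the treewidth is 2.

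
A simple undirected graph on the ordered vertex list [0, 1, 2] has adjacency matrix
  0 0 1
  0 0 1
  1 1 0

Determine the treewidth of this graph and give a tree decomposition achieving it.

Treewidth 1.
One such decomposition:
Bags: B1 = {0, 2}  B2 = {1, 2}
Tree: B1–B2

Each bag holds 2 vertices, so the decomposition has width 1, which upper-bounds the treewidth. Any graph with an edge has treewidth ≥ 1, and G has the edge 2–0. Combining the bounds, tw(G) = 1.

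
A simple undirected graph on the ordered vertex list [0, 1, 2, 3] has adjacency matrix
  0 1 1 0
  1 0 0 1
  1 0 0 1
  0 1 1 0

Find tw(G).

2

A width-2 tree decomposition is:
Bags: B1 = {0, 1, 2}  B2 = {1, 2, 3}
Tree: B1–B2
Every bag has size at most 3, so the width is 3 − 1 = 2 and tw(G) ≤ 2. Since 1–0–2–3–1 is a cycle in G, G is not acyclic. Forests are exactly the graphs of treewidth ≤ 1, so tw(G) ≥ 2. Combining the bounds, tw(G) = 2.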